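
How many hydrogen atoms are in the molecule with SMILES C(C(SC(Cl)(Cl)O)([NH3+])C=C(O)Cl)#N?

6

Hydrogens are implicit in SMILES; fill each atom to its normal valence:
  4 × C: no H
  3 × Cl: no H
  2 × O: 1 H each → 2
  1 × C: 1 H
  1 × N (charge +1): 3 H
  1 × N: no H
  1 × S: no H
  Total hydrogens = 6.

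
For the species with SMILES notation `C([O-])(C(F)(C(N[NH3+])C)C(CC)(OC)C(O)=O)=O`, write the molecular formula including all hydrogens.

C9H17FN2O5

Heavy atoms from the SMILES: 9 C, 1 F, 2 N, 5 O.
Implicit hydrogens by atom environment:
  4 × C: no H
  3 × C: 3 H each → 9
  3 × O: no H
  1 × C: 2 H
  1 × C: 1 H
  1 × F: no H
  1 × N (charge +1): 3 H
  1 × N: 1 H
  1 × O: 1 H
  1 × O (charge -1): no H
  Total hydrogens = 17.
Molecular formula: C9H17FN2O5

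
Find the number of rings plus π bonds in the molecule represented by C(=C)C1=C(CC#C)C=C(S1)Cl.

Molecular formula from the SMILES: C9H7ClS.
DoU = (2C + 2 + N − H − X)/2 = (2·9 + 2 + 0 − 7 − 1)/2 = 12/2 = 6.
(Structurally: 1 ring(s) + 5 π bond(s) = 6.)

6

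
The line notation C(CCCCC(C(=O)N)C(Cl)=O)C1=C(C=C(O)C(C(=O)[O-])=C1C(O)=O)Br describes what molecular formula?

C16H16BrClNO7-

Heavy atoms from the SMILES: 1 Br, 16 C, 1 Cl, 1 N, 7 O.
Implicit hydrogens by atom environment:
  5 × C: 2 H each → 10
  5 × C (aromatic): no H
  4 × C: no H
  4 × O: no H
  2 × O: 1 H each → 2
  1 × Br: no H
  1 × C (aromatic): 1 H
  1 × C: 1 H
  1 × Cl: no H
  1 × N: 2 H
  1 × O (charge -1): no H
  Total hydrogens = 16.
Net charge -1.
Molecular formula: C16H16BrClNO7-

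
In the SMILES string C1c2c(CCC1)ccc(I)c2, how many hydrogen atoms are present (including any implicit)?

11

Hydrogens are implicit in SMILES; fill each atom to its normal valence:
  4 × C: 2 H each → 8
  3 × C (aromatic): 1 H each → 3
  3 × C (aromatic): no H
  1 × I: no H
  Total hydrogens = 11.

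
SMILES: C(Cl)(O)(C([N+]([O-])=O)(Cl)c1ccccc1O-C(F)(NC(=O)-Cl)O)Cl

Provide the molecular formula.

Heavy atoms from the SMILES: 10 C, 4 Cl, 1 F, 2 N, 6 O.
Implicit hydrogens by atom environment:
  4 × C (aromatic): 1 H each → 4
  4 × C: no H
  4 × Cl: no H
  3 × O: no H
  2 × C (aromatic): no H
  2 × O: 1 H each → 2
  1 × F: no H
  1 × N: 1 H
  1 × N (charge +1): no H
  1 × O (charge -1): no H
  Total hydrogens = 7.
Molecular formula: C10H7Cl4FN2O6

C10H7Cl4FN2O6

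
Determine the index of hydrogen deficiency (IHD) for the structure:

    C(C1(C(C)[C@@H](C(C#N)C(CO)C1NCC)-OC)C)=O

Molecular formula from the SMILES: C14H24N2O3.
DoU = (2C + 2 + N − H − X)/2 = (2·14 + 2 + 2 − 24 − 0)/2 = 8/2 = 4.
(Structurally: 1 ring(s) + 3 π bond(s) = 4.)

4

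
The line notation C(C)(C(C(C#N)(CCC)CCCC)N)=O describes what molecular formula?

Heavy atoms from the SMILES: 12 C, 2 N, 1 O.
Implicit hydrogens by atom environment:
  5 × C: 2 H each → 10
  3 × C: 3 H each → 9
  3 × C: no H
  1 × C: 1 H
  1 × N: 2 H
  1 × N: no H
  1 × O: no H
  Total hydrogens = 22.
Molecular formula: C12H22N2O

C12H22N2O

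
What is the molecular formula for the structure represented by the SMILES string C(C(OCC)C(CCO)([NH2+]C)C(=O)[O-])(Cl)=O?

Heavy atoms from the SMILES: 9 C, 1 Cl, 1 N, 5 O.
Implicit hydrogens by atom environment:
  3 × C: 2 H each → 6
  3 × C: no H
  3 × O: no H
  2 × C: 3 H each → 6
  1 × C: 1 H
  1 × Cl: no H
  1 × N (charge +1): 2 H
  1 × O: 1 H
  1 × O (charge -1): no H
  Total hydrogens = 16.
Molecular formula: C9H16ClNO5

C9H16ClNO5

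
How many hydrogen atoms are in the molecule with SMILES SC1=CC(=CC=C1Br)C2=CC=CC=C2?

9

Hydrogens are implicit in SMILES; fill each atom to its normal valence:
  8 × C (aromatic): 1 H each → 8
  4 × C (aromatic): no H
  1 × Br: no H
  1 × S: 1 H
  Total hydrogens = 9.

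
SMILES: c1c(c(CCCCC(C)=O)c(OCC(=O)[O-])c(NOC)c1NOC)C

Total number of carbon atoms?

The symbol for carbon appears 17 times in the SMILES. Lowercase c denotes aromatic carbon and counts toward C.

17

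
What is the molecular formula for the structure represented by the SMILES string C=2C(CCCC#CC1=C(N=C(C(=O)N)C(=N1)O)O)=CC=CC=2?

Heavy atoms from the SMILES: 16 C, 3 N, 3 O.
Implicit hydrogens by atom environment:
  5 × C (aromatic): 1 H each → 5
  5 × C (aromatic): no H
  3 × C: 2 H each → 6
  3 × C: no H
  2 × N (aromatic): no H
  2 × O: 1 H each → 2
  1 × N: 2 H
  1 × O: no H
  Total hydrogens = 15.
Molecular formula: C16H15N3O3

C16H15N3O3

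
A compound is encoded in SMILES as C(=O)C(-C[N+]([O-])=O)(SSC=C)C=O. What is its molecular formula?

Heavy atoms from the SMILES: 6 C, 1 N, 4 O, 2 S.
Implicit hydrogens by atom environment:
  3 × C: 1 H each → 3
  3 × O: no H
  2 × C: 2 H each → 4
  2 × S: no H
  1 × C: no H
  1 × N (charge +1): no H
  1 × O (charge -1): no H
  Total hydrogens = 7.
Molecular formula: C6H7NO4S2

C6H7NO4S2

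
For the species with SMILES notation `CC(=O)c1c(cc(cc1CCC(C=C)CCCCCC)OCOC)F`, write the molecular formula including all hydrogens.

C21H31FO3

Heavy atoms from the SMILES: 21 C, 1 F, 3 O.
Implicit hydrogens by atom environment:
  9 × C: 2 H each → 18
  4 × C (aromatic): no H
  3 × C: 3 H each → 9
  3 × O: no H
  2 × C (aromatic): 1 H each → 2
  2 × C: 1 H each → 2
  1 × C: no H
  1 × F: no H
  Total hydrogens = 31.
Molecular formula: C21H31FO3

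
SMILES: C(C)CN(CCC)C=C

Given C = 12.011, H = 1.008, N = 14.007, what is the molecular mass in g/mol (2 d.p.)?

127.23

Molecular formula: C8H17N.
M = 8×12.011 + 17×1.008 + 1×14.007 = 127.23 g/mol.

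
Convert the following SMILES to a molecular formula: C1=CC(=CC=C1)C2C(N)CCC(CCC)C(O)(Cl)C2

C16H24ClNO

Heavy atoms from the SMILES: 16 C, 1 Cl, 1 N, 1 O.
Implicit hydrogens by atom environment:
  5 × C: 2 H each → 10
  5 × C (aromatic): 1 H each → 5
  3 × C: 1 H each → 3
  1 × C: 3 H
  1 × C: no H
  1 × C (aromatic): no H
  1 × Cl: no H
  1 × N: 2 H
  1 × O: 1 H
  Total hydrogens = 24.
Molecular formula: C16H24ClNO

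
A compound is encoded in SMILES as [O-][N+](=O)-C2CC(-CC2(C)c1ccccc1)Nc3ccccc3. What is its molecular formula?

Heavy atoms from the SMILES: 18 C, 2 N, 2 O.
Implicit hydrogens by atom environment:
  10 × C (aromatic): 1 H each → 10
  2 × C: 2 H each → 4
  2 × C: 1 H each → 2
  2 × C (aromatic): no H
  1 × C: 3 H
  1 × C: no H
  1 × N: 1 H
  1 × N (charge +1): no H
  1 × O: no H
  1 × O (charge -1): no H
  Total hydrogens = 20.
Molecular formula: C18H20N2O2

C18H20N2O2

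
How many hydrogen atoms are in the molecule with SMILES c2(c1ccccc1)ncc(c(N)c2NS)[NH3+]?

13

Hydrogens are implicit in SMILES; fill each atom to its normal valence:
  6 × C (aromatic): 1 H each → 6
  5 × C (aromatic): no H
  1 × N (charge +1): 3 H
  1 × N: 2 H
  1 × N: 1 H
  1 × N (aromatic): no H
  1 × S: 1 H
  Total hydrogens = 13.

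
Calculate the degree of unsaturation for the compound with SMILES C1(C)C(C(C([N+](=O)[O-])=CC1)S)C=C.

Molecular formula from the SMILES: C9H13NO2S.
DoU = (2C + 2 + N − H − X)/2 = (2·9 + 2 + 1 − 13 − 0)/2 = 8/2 = 4.
(Structurally: 1 ring(s) + 3 π bond(s) = 4.)

4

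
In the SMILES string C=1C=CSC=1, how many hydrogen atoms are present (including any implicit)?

Hydrogens are implicit in SMILES; fill each atom to its normal valence:
  4 × C (aromatic): 1 H each → 4
  1 × S (aromatic): no H
  Total hydrogens = 4.

4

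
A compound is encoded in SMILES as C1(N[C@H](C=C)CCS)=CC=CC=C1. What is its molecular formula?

C11H15NS

Heavy atoms from the SMILES: 11 C, 1 N, 1 S.
Implicit hydrogens by atom environment:
  5 × C (aromatic): 1 H each → 5
  3 × C: 2 H each → 6
  2 × C: 1 H each → 2
  1 × C (aromatic): no H
  1 × N: 1 H
  1 × S: 1 H
  Total hydrogens = 15.
Molecular formula: C11H15NS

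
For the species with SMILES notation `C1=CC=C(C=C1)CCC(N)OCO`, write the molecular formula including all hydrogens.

Heavy atoms from the SMILES: 10 C, 1 N, 2 O.
Implicit hydrogens by atom environment:
  5 × C (aromatic): 1 H each → 5
  3 × C: 2 H each → 6
  1 × C: 1 H
  1 × C (aromatic): no H
  1 × N: 2 H
  1 × O: 1 H
  1 × O: no H
  Total hydrogens = 15.
Molecular formula: C10H15NO2

C10H15NO2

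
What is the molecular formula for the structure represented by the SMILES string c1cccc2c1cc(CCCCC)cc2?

Heavy atoms from the SMILES: 15 C.
Implicit hydrogens by atom environment:
  7 × C (aromatic): 1 H each → 7
  4 × C: 2 H each → 8
  3 × C (aromatic): no H
  1 × C: 3 H
  Total hydrogens = 18.
Molecular formula: C15H18

C15H18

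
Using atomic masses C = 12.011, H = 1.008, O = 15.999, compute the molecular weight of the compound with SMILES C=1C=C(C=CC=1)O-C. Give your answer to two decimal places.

Molecular formula: C7H8O.
M = 7×12.011 + 8×1.008 + 1×15.999 = 108.14 g/mol.

108.14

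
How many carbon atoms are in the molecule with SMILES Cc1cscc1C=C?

7

The symbol for carbon appears 7 times in the SMILES. Lowercase c denotes aromatic carbon and counts toward C.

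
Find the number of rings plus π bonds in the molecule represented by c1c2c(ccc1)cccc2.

Molecular formula from the SMILES: C10H8.
DoU = (2C + 2 + N − H − X)/2 = (2·10 + 2 + 0 − 8 − 0)/2 = 14/2 = 7.
(Structurally: 2 ring(s) + 5 π bond(s) = 7.)

7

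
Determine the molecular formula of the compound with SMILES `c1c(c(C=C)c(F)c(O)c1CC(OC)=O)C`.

C12H13FO3

Heavy atoms from the SMILES: 12 C, 1 F, 3 O.
Implicit hydrogens by atom environment:
  5 × C (aromatic): no H
  2 × C: 3 H each → 6
  2 × C: 2 H each → 4
  2 × O: no H
  1 × C (aromatic): 1 H
  1 × C: 1 H
  1 × C: no H
  1 × F: no H
  1 × O: 1 H
  Total hydrogens = 13.
Molecular formula: C12H13FO3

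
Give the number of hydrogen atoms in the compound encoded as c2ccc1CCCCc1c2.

Hydrogens are implicit in SMILES; fill each atom to its normal valence:
  4 × C: 2 H each → 8
  4 × C (aromatic): 1 H each → 4
  2 × C (aromatic): no H
  Total hydrogens = 12.

12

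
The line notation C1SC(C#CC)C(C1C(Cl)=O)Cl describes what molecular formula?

Heavy atoms from the SMILES: 8 C, 2 Cl, 1 O, 1 S.
Implicit hydrogens by atom environment:
  3 × C: 1 H each → 3
  3 × C: no H
  2 × Cl: no H
  1 × C: 3 H
  1 × C: 2 H
  1 × O: no H
  1 × S: no H
  Total hydrogens = 8.
Molecular formula: C8H8Cl2OS

C8H8Cl2OS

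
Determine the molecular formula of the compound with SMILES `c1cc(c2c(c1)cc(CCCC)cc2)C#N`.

C15H15N

Heavy atoms from the SMILES: 15 C, 1 N.
Implicit hydrogens by atom environment:
  6 × C (aromatic): 1 H each → 6
  4 × C (aromatic): no H
  3 × C: 2 H each → 6
  1 × C: 3 H
  1 × C: no H
  1 × N: no H
  Total hydrogens = 15.
Molecular formula: C15H15N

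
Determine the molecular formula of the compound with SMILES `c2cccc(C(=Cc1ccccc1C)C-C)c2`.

Heavy atoms from the SMILES: 17 C.
Implicit hydrogens by atom environment:
  9 × C (aromatic): 1 H each → 9
  3 × C (aromatic): no H
  2 × C: 3 H each → 6
  1 × C: 2 H
  1 × C: 1 H
  1 × C: no H
  Total hydrogens = 18.
Molecular formula: C17H18

C17H18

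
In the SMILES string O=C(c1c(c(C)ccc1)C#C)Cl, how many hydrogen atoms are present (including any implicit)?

7

Hydrogens are implicit in SMILES; fill each atom to its normal valence:
  3 × C (aromatic): 1 H each → 3
  3 × C (aromatic): no H
  2 × C: no H
  1 × C: 3 H
  1 × C: 1 H
  1 × Cl: no H
  1 × O: no H
  Total hydrogens = 7.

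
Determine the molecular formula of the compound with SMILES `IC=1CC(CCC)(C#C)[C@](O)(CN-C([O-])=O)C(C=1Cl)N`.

Heavy atoms from the SMILES: 13 C, 1 Cl, 1 I, 2 N, 3 O.
Implicit hydrogens by atom environment:
  6 × C: no H
  4 × C: 2 H each → 8
  2 × C: 1 H each → 2
  1 × C: 3 H
  1 × Cl: no H
  1 × I: no H
  1 × N: 2 H
  1 × N: 1 H
  1 × O: 1 H
  1 × O: no H
  1 × O (charge -1): no H
  Total hydrogens = 17.
Net charge -1.
Molecular formula: C13H17ClIN2O3-

C13H17ClIN2O3-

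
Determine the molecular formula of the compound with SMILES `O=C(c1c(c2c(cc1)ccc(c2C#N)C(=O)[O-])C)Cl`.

C14H7ClNO3-

Heavy atoms from the SMILES: 14 C, 1 Cl, 1 N, 3 O.
Implicit hydrogens by atom environment:
  6 × C (aromatic): no H
  4 × C (aromatic): 1 H each → 4
  3 × C: no H
  2 × O: no H
  1 × C: 3 H
  1 × Cl: no H
  1 × N: no H
  1 × O (charge -1): no H
  Total hydrogens = 7.
Net charge -1.
Molecular formula: C14H7ClNO3-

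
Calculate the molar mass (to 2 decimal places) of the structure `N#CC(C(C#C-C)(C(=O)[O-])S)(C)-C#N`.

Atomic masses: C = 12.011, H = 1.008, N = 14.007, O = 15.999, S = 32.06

207.23

Molecular formula: C9H7N2O2S-.
M = 9×12.011 + 7×1.008 + 2×14.007 + 2×15.999 + 1×32.06 = 207.23 g/mol.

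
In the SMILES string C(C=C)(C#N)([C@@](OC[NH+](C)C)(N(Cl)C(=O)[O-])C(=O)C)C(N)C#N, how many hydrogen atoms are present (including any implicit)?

18

Hydrogens are implicit in SMILES; fill each atom to its normal valence:
  6 × C: no H
  3 × C: 3 H each → 9
  3 × N: no H
  3 × O: no H
  2 × C: 2 H each → 4
  2 × C: 1 H each → 2
  1 × Cl: no H
  1 × N: 2 H
  1 × N (charge +1): 1 H
  1 × O (charge -1): no H
  Total hydrogens = 18.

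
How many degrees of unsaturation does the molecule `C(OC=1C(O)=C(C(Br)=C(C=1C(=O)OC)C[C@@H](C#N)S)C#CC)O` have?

9

Molecular formula from the SMILES: C15H14BrNO5S.
DoU = (2C + 2 + N − H − X)/2 = (2·15 + 2 + 1 − 14 − 1)/2 = 18/2 = 9.
(Structurally: 1 ring(s) + 8 π bond(s) = 9.)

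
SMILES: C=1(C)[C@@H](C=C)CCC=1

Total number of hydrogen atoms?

12

Hydrogens are implicit in SMILES; fill each atom to its normal valence:
  3 × C: 2 H each → 6
  3 × C: 1 H each → 3
  1 × C: 3 H
  1 × C: no H
  Total hydrogens = 12.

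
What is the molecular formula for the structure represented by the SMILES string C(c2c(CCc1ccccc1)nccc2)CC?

C16H19N

Heavy atoms from the SMILES: 16 C, 1 N.
Implicit hydrogens by atom environment:
  8 × C (aromatic): 1 H each → 8
  4 × C: 2 H each → 8
  3 × C (aromatic): no H
  1 × C: 3 H
  1 × N (aromatic): no H
  Total hydrogens = 19.
Molecular formula: C16H19N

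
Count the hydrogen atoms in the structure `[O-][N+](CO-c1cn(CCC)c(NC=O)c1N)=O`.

Hydrogens are implicit in SMILES; fill each atom to its normal valence:
  3 × C: 2 H each → 6
  3 × C (aromatic): no H
  3 × O: no H
  1 × C: 3 H
  1 × C (aromatic): 1 H
  1 × C: 1 H
  1 × N: 2 H
  1 × N: 1 H
  1 × N (aromatic): no H
  1 × N (charge +1): no H
  1 × O (charge -1): no H
  Total hydrogens = 14.

14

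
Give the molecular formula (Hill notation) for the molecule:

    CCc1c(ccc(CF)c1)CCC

C12H17F

Heavy atoms from the SMILES: 12 C, 1 F.
Implicit hydrogens by atom environment:
  4 × C: 2 H each → 8
  3 × C (aromatic): 1 H each → 3
  3 × C (aromatic): no H
  2 × C: 3 H each → 6
  1 × F: no H
  Total hydrogens = 17.
Molecular formula: C12H17F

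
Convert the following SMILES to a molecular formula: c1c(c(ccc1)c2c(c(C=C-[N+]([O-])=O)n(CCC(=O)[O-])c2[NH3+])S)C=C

Heavy atoms from the SMILES: 17 C, 3 N, 4 O, 1 S.
Implicit hydrogens by atom environment:
  6 × C (aromatic): no H
  4 × C (aromatic): 1 H each → 4
  3 × C: 2 H each → 6
  3 × C: 1 H each → 3
  2 × O: no H
  2 × O (charge -1): no H
  1 × C: no H
  1 × N (charge +1): 3 H
  1 × N (aromatic): no H
  1 × N (charge +1): no H
  1 × S: 1 H
  Total hydrogens = 17.
Molecular formula: C17H17N3O4S

C17H17N3O4S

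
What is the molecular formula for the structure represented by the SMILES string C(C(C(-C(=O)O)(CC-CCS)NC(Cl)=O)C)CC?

C12H22ClNO3S

Heavy atoms from the SMILES: 12 C, 1 Cl, 1 N, 3 O, 1 S.
Implicit hydrogens by atom environment:
  6 × C: 2 H each → 12
  3 × C: no H
  2 × C: 3 H each → 6
  2 × O: no H
  1 × C: 1 H
  1 × Cl: no H
  1 × N: 1 H
  1 × O: 1 H
  1 × S: 1 H
  Total hydrogens = 22.
Molecular formula: C12H22ClNO3S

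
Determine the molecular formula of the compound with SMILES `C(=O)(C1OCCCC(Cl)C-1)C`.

C8H13ClO2

Heavy atoms from the SMILES: 8 C, 1 Cl, 2 O.
Implicit hydrogens by atom environment:
  4 × C: 2 H each → 8
  2 × C: 1 H each → 2
  2 × O: no H
  1 × C: 3 H
  1 × C: no H
  1 × Cl: no H
  Total hydrogens = 13.
Molecular formula: C8H13ClO2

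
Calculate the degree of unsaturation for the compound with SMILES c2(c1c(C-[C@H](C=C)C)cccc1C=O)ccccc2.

Molecular formula from the SMILES: C18H18O.
DoU = (2C + 2 + N − H − X)/2 = (2·18 + 2 + 0 − 18 − 0)/2 = 20/2 = 10.
(Structurally: 2 ring(s) + 8 π bond(s) = 10.)

10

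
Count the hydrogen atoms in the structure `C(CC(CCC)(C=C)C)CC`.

Hydrogens are implicit in SMILES; fill each atom to its normal valence:
  6 × C: 2 H each → 12
  3 × C: 3 H each → 9
  1 × C: 1 H
  1 × C: no H
  Total hydrogens = 22.

22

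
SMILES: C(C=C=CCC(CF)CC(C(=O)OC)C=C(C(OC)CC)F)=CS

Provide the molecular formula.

Heavy atoms from the SMILES: 18 C, 2 F, 3 O, 1 S.
Implicit hydrogens by atom environment:
  8 × C: 1 H each → 8
  4 × C: 2 H each → 8
  3 × C: 3 H each → 9
  3 × C: no H
  3 × O: no H
  2 × F: no H
  1 × S: 1 H
  Total hydrogens = 26.
Molecular formula: C18H26F2O3S

C18H26F2O3S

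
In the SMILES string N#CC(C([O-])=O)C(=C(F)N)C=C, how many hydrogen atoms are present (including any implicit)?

Hydrogens are implicit in SMILES; fill each atom to its normal valence:
  4 × C: no H
  2 × C: 1 H each → 2
  1 × C: 2 H
  1 × F: no H
  1 × N: 2 H
  1 × N: no H
  1 × O: no H
  1 × O (charge -1): no H
  Total hydrogens = 6.

6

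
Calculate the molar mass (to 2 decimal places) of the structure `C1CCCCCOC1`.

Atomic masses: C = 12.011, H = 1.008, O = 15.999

114.19

Molecular formula: C7H14O.
M = 7×12.011 + 14×1.008 + 1×15.999 = 114.19 g/mol.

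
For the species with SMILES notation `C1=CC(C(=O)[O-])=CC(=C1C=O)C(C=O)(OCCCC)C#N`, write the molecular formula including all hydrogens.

C15H14NO5-

Heavy atoms from the SMILES: 15 C, 1 N, 5 O.
Implicit hydrogens by atom environment:
  4 × O: no H
  3 × C: 2 H each → 6
  3 × C (aromatic): 1 H each → 3
  3 × C (aromatic): no H
  3 × C: no H
  2 × C: 1 H each → 2
  1 × C: 3 H
  1 × N: no H
  1 × O (charge -1): no H
  Total hydrogens = 14.
Net charge -1.
Molecular formula: C15H14NO5-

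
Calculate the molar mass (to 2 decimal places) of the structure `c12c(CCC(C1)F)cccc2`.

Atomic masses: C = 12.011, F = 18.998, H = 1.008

Molecular formula: C10H11F.
M = 10×12.011 + 1×18.998 + 11×1.008 = 150.20 g/mol.

150.20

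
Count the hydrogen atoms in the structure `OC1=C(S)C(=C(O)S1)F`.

Hydrogens are implicit in SMILES; fill each atom to its normal valence:
  4 × C (aromatic): no H
  2 × O: 1 H each → 2
  1 × F: no H
  1 × S: 1 H
  1 × S (aromatic): no H
  Total hydrogens = 3.

3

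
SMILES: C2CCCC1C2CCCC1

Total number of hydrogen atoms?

Hydrogens are implicit in SMILES; fill each atom to its normal valence:
  8 × C: 2 H each → 16
  2 × C: 1 H each → 2
  Total hydrogens = 18.

18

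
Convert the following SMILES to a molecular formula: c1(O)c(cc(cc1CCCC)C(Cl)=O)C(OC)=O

Heavy atoms from the SMILES: 13 C, 1 Cl, 4 O.
Implicit hydrogens by atom environment:
  4 × C (aromatic): no H
  3 × C: 2 H each → 6
  3 × O: no H
  2 × C: 3 H each → 6
  2 × C (aromatic): 1 H each → 2
  2 × C: no H
  1 × Cl: no H
  1 × O: 1 H
  Total hydrogens = 15.
Molecular formula: C13H15ClO4

C13H15ClO4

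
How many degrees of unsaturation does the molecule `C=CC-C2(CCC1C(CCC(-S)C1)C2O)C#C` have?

5

Molecular formula from the SMILES: C15H22OS.
DoU = (2C + 2 + N − H − X)/2 = (2·15 + 2 + 0 − 22 − 0)/2 = 10/2 = 5.
(Structurally: 2 ring(s) + 3 π bond(s) = 5.)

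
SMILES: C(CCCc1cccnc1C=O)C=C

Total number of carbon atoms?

The symbol for carbon appears 12 times in the SMILES. Lowercase c denotes aromatic carbon and counts toward C.

12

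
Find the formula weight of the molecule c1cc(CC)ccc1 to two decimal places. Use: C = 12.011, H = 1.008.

106.17

Molecular formula: C8H10.
M = 8×12.011 + 10×1.008 = 106.17 g/mol.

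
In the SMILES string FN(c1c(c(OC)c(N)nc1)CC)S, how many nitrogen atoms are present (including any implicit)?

The symbol for nitrogen appears 3 times in the SMILES.

3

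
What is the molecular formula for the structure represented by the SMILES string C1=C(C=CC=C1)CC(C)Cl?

C9H11Cl

Heavy atoms from the SMILES: 9 C, 1 Cl.
Implicit hydrogens by atom environment:
  5 × C (aromatic): 1 H each → 5
  1 × C: 3 H
  1 × C: 2 H
  1 × C: 1 H
  1 × C (aromatic): no H
  1 × Cl: no H
  Total hydrogens = 11.
Molecular formula: C9H11Cl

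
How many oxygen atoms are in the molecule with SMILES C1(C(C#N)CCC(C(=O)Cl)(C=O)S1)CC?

2

The symbol for oxygen appears 2 times in the SMILES.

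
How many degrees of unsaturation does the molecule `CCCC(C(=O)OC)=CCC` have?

Molecular formula from the SMILES: C9H16O2.
DoU = (2C + 2 + N − H − X)/2 = (2·9 + 2 + 0 − 16 − 0)/2 = 4/2 = 2.
(Structurally: 0 ring(s) + 2 π bond(s) = 2.)

2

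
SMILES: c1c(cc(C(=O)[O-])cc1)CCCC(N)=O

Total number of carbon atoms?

The symbol for carbon appears 11 times in the SMILES. Lowercase c denotes aromatic carbon and counts toward C.

11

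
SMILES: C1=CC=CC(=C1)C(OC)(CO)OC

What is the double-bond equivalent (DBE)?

4

Molecular formula from the SMILES: C10H14O3.
DoU = (2C + 2 + N − H − X)/2 = (2·10 + 2 + 0 − 14 − 0)/2 = 8/2 = 4.
(Structurally: 1 ring(s) + 3 π bond(s) = 4.)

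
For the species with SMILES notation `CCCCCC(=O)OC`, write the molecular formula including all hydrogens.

C7H14O2

Heavy atoms from the SMILES: 7 C, 2 O.
Implicit hydrogens by atom environment:
  4 × C: 2 H each → 8
  2 × C: 3 H each → 6
  2 × O: no H
  1 × C: no H
  Total hydrogens = 14.
Molecular formula: C7H14O2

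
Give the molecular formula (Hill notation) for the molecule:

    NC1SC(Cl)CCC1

Heavy atoms from the SMILES: 5 C, 1 Cl, 1 N, 1 S.
Implicit hydrogens by atom environment:
  3 × C: 2 H each → 6
  2 × C: 1 H each → 2
  1 × Cl: no H
  1 × N: 2 H
  1 × S: no H
  Total hydrogens = 10.
Molecular formula: C5H10ClNS

C5H10ClNS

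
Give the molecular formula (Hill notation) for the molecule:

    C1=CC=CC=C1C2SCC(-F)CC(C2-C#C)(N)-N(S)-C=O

C15H17FN2OS2

Heavy atoms from the SMILES: 15 C, 1 F, 2 N, 1 O, 2 S.
Implicit hydrogens by atom environment:
  5 × C: 1 H each → 5
  5 × C (aromatic): 1 H each → 5
  2 × C: 2 H each → 4
  2 × C: no H
  1 × C (aromatic): no H
  1 × F: no H
  1 × N: 2 H
  1 × N: no H
  1 × O: no H
  1 × S: 1 H
  1 × S: no H
  Total hydrogens = 17.
Molecular formula: C15H17FN2OS2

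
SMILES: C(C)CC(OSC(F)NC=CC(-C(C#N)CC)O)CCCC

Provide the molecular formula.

Heavy atoms from the SMILES: 16 C, 1 F, 2 N, 2 O, 1 S.
Implicit hydrogens by atom environment:
  6 × C: 2 H each → 12
  6 × C: 1 H each → 6
  3 × C: 3 H each → 9
  1 × C: no H
  1 × F: no H
  1 × N: 1 H
  1 × N: no H
  1 × O: 1 H
  1 × O: no H
  1 × S: no H
  Total hydrogens = 29.
Molecular formula: C16H29FN2O2S

C16H29FN2O2S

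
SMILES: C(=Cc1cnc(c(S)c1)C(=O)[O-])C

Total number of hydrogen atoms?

8

Hydrogens are implicit in SMILES; fill each atom to its normal valence:
  3 × C (aromatic): no H
  2 × C (aromatic): 1 H each → 2
  2 × C: 1 H each → 2
  1 × C: 3 H
  1 × C: no H
  1 × N (aromatic): no H
  1 × O: no H
  1 × O (charge -1): no H
  1 × S: 1 H
  Total hydrogens = 8.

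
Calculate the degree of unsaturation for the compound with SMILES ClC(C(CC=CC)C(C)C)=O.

2

Molecular formula from the SMILES: C9H15ClO.
DoU = (2C + 2 + N − H − X)/2 = (2·9 + 2 + 0 − 15 − 1)/2 = 4/2 = 2.
(Structurally: 0 ring(s) + 2 π bond(s) = 2.)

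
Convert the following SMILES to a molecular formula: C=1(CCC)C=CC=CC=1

C9H12

Heavy atoms from the SMILES: 9 C.
Implicit hydrogens by atom environment:
  5 × C (aromatic): 1 H each → 5
  2 × C: 2 H each → 4
  1 × C: 3 H
  1 × C (aromatic): no H
  Total hydrogens = 12.
Molecular formula: C9H12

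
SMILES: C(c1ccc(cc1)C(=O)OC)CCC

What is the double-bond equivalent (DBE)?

Molecular formula from the SMILES: C12H16O2.
DoU = (2C + 2 + N − H − X)/2 = (2·12 + 2 + 0 − 16 − 0)/2 = 10/2 = 5.
(Structurally: 1 ring(s) + 4 π bond(s) = 5.)

5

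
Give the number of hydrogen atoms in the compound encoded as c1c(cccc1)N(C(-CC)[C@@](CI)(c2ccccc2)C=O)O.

Hydrogens are implicit in SMILES; fill each atom to its normal valence:
  10 × C (aromatic): 1 H each → 10
  2 × C: 2 H each → 4
  2 × C: 1 H each → 2
  2 × C (aromatic): no H
  1 × C: 3 H
  1 × C: no H
  1 × I: no H
  1 × N: no H
  1 × O: 1 H
  1 × O: no H
  Total hydrogens = 20.

20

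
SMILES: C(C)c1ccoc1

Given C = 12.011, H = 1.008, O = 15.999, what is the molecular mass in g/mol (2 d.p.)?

Molecular formula: C6H8O.
M = 6×12.011 + 8×1.008 + 1×15.999 = 96.13 g/mol.

96.13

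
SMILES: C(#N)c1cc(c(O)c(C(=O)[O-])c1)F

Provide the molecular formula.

Heavy atoms from the SMILES: 8 C, 1 F, 1 N, 3 O.
Implicit hydrogens by atom environment:
  4 × C (aromatic): no H
  2 × C (aromatic): 1 H each → 2
  2 × C: no H
  1 × F: no H
  1 × N: no H
  1 × O: 1 H
  1 × O: no H
  1 × O (charge -1): no H
  Total hydrogens = 3.
Net charge -1.
Molecular formula: C8H3FNO3-

C8H3FNO3-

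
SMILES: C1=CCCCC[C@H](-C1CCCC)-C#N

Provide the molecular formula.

C13H21N

Heavy atoms from the SMILES: 13 C, 1 N.
Implicit hydrogens by atom environment:
  7 × C: 2 H each → 14
  4 × C: 1 H each → 4
  1 × C: 3 H
  1 × C: no H
  1 × N: no H
  Total hydrogens = 21.
Molecular formula: C13H21N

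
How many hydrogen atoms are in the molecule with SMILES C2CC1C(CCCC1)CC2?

Hydrogens are implicit in SMILES; fill each atom to its normal valence:
  8 × C: 2 H each → 16
  2 × C: 1 H each → 2
  Total hydrogens = 18.

18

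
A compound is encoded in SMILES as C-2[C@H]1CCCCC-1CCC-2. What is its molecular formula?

C10H18

Heavy atoms from the SMILES: 10 C.
Implicit hydrogens by atom environment:
  8 × C: 2 H each → 16
  2 × C: 1 H each → 2
  Total hydrogens = 18.
Molecular formula: C10H18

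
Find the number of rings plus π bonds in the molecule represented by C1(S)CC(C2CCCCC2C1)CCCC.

2

Molecular formula from the SMILES: C14H26S.
DoU = (2C + 2 + N − H − X)/2 = (2·14 + 2 + 0 − 26 − 0)/2 = 4/2 = 2.
(Structurally: 2 ring(s) + 0 π bond(s) = 2.)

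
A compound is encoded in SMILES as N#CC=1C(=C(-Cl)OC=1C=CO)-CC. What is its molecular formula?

Heavy atoms from the SMILES: 9 C, 1 Cl, 1 N, 2 O.
Implicit hydrogens by atom environment:
  4 × C (aromatic): no H
  2 × C: 1 H each → 2
  1 × C: 3 H
  1 × C: 2 H
  1 × C: no H
  1 × Cl: no H
  1 × N: no H
  1 × O: 1 H
  1 × O (aromatic): no H
  Total hydrogens = 8.
Molecular formula: C9H8ClNO2

C9H8ClNO2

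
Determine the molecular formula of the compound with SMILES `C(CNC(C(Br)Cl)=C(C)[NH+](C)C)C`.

C9H19BrClN2+

Heavy atoms from the SMILES: 1 Br, 9 C, 1 Cl, 2 N.
Implicit hydrogens by atom environment:
  4 × C: 3 H each → 12
  2 × C: 2 H each → 4
  2 × C: no H
  1 × Br: no H
  1 × C: 1 H
  1 × Cl: no H
  1 × N (charge +1): 1 H
  1 × N: 1 H
  Total hydrogens = 19.
Net charge +1.
Molecular formula: C9H19BrClN2+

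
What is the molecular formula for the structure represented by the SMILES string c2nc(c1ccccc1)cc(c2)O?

C11H9NO

Heavy atoms from the SMILES: 11 C, 1 N, 1 O.
Implicit hydrogens by atom environment:
  8 × C (aromatic): 1 H each → 8
  3 × C (aromatic): no H
  1 × N (aromatic): no H
  1 × O: 1 H
  Total hydrogens = 9.
Molecular formula: C11H9NO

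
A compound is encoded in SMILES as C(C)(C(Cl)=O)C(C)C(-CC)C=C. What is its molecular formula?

C10H17ClO

Heavy atoms from the SMILES: 10 C, 1 Cl, 1 O.
Implicit hydrogens by atom environment:
  4 × C: 1 H each → 4
  3 × C: 3 H each → 9
  2 × C: 2 H each → 4
  1 × C: no H
  1 × Cl: no H
  1 × O: no H
  Total hydrogens = 17.
Molecular formula: C10H17ClO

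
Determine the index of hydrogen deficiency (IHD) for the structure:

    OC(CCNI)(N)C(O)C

Molecular formula from the SMILES: C5H13IN2O2.
DoU = (2C + 2 + N − H − X)/2 = (2·5 + 2 + 2 − 13 − 1)/2 = 0/2 = 0.
(Structurally: 0 ring(s) + 0 π bond(s) = 0.)

0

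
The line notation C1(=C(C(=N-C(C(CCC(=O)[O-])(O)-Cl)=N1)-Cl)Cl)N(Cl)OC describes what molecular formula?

C9H8Cl4N3O4-

Heavy atoms from the SMILES: 9 C, 4 Cl, 3 N, 4 O.
Implicit hydrogens by atom environment:
  4 × C (aromatic): no H
  4 × Cl: no H
  2 × C: 2 H each → 4
  2 × C: no H
  2 × N (aromatic): no H
  2 × O: no H
  1 × C: 3 H
  1 × N: no H
  1 × O: 1 H
  1 × O (charge -1): no H
  Total hydrogens = 8.
Net charge -1.
Molecular formula: C9H8Cl4N3O4-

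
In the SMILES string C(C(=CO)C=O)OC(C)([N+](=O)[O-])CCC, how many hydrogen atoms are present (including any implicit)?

Hydrogens are implicit in SMILES; fill each atom to its normal valence:
  3 × C: 2 H each → 6
  3 × O: no H
  2 × C: 3 H each → 6
  2 × C: 1 H each → 2
  2 × C: no H
  1 × N (charge +1): no H
  1 × O: 1 H
  1 × O (charge -1): no H
  Total hydrogens = 15.

15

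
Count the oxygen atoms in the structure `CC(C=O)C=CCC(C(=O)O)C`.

3

The symbol for oxygen appears 3 times in the SMILES.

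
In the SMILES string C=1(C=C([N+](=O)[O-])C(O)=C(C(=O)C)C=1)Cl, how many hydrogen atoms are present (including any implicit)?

Hydrogens are implicit in SMILES; fill each atom to its normal valence:
  4 × C (aromatic): no H
  2 × C (aromatic): 1 H each → 2
  2 × O: no H
  1 × C: 3 H
  1 × C: no H
  1 × Cl: no H
  1 × N (charge +1): no H
  1 × O: 1 H
  1 × O (charge -1): no H
  Total hydrogens = 6.

6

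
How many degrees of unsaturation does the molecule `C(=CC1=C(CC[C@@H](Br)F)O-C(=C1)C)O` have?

Molecular formula from the SMILES: C10H12BrFO2.
DoU = (2C + 2 + N − H − X)/2 = (2·10 + 2 + 0 − 12 − 2)/2 = 8/2 = 4.
(Structurally: 1 ring(s) + 3 π bond(s) = 4.)

4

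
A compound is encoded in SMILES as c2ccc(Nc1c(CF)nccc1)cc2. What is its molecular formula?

C12H11FN2

Heavy atoms from the SMILES: 12 C, 1 F, 2 N.
Implicit hydrogens by atom environment:
  8 × C (aromatic): 1 H each → 8
  3 × C (aromatic): no H
  1 × C: 2 H
  1 × F: no H
  1 × N: 1 H
  1 × N (aromatic): no H
  Total hydrogens = 11.
Molecular formula: C12H11FN2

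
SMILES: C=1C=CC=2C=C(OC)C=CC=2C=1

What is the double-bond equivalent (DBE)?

Molecular formula from the SMILES: C11H10O.
DoU = (2C + 2 + N − H − X)/2 = (2·11 + 2 + 0 − 10 − 0)/2 = 14/2 = 7.
(Structurally: 2 ring(s) + 5 π bond(s) = 7.)

7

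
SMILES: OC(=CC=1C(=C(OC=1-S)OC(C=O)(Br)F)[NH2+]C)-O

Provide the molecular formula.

C9H10BrFNO5S+

Heavy atoms from the SMILES: 1 Br, 9 C, 1 F, 1 N, 5 O, 1 S.
Implicit hydrogens by atom environment:
  4 × C (aromatic): no H
  2 × C: 1 H each → 2
  2 × C: no H
  2 × O: 1 H each → 2
  2 × O: no H
  1 × Br: no H
  1 × C: 3 H
  1 × F: no H
  1 × N (charge +1): 2 H
  1 × O (aromatic): no H
  1 × S: 1 H
  Total hydrogens = 10.
Net charge +1.
Molecular formula: C9H10BrFNO5S+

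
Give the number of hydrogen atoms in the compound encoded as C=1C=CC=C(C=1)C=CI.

Hydrogens are implicit in SMILES; fill each atom to its normal valence:
  5 × C (aromatic): 1 H each → 5
  2 × C: 1 H each → 2
  1 × C (aromatic): no H
  1 × I: no H
  Total hydrogens = 7.

7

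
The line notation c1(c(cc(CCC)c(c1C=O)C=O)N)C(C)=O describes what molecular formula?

C13H15NO3

Heavy atoms from the SMILES: 13 C, 1 N, 3 O.
Implicit hydrogens by atom environment:
  5 × C (aromatic): no H
  3 × O: no H
  2 × C: 3 H each → 6
  2 × C: 2 H each → 4
  2 × C: 1 H each → 2
  1 × C (aromatic): 1 H
  1 × C: no H
  1 × N: 2 H
  Total hydrogens = 15.
Molecular formula: C13H15NO3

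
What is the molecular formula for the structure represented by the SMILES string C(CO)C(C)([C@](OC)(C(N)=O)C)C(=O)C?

C10H19NO4

Heavy atoms from the SMILES: 10 C, 1 N, 4 O.
Implicit hydrogens by atom environment:
  4 × C: 3 H each → 12
  4 × C: no H
  3 × O: no H
  2 × C: 2 H each → 4
  1 × N: 2 H
  1 × O: 1 H
  Total hydrogens = 19.
Molecular formula: C10H19NO4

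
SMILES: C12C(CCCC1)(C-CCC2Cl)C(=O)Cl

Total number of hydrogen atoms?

16

Hydrogens are implicit in SMILES; fill each atom to its normal valence:
  7 × C: 2 H each → 14
  2 × C: 1 H each → 2
  2 × C: no H
  2 × Cl: no H
  1 × O: no H
  Total hydrogens = 16.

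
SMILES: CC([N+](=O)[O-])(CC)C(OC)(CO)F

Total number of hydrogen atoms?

Hydrogens are implicit in SMILES; fill each atom to its normal valence:
  3 × C: 3 H each → 9
  2 × C: 2 H each → 4
  2 × C: no H
  2 × O: no H
  1 × F: no H
  1 × N (charge +1): no H
  1 × O: 1 H
  1 × O (charge -1): no H
  Total hydrogens = 14.

14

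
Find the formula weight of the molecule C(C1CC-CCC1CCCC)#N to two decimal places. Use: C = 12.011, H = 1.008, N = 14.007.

165.28

Molecular formula: C11H19N.
M = 11×12.011 + 19×1.008 + 1×14.007 = 165.28 g/mol.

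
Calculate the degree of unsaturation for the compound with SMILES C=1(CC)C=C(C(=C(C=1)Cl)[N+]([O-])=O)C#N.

7

Molecular formula from the SMILES: C9H7ClN2O2.
DoU = (2C + 2 + N − H − X)/2 = (2·9 + 2 + 2 − 7 − 1)/2 = 14/2 = 7.
(Structurally: 1 ring(s) + 6 π bond(s) = 7.)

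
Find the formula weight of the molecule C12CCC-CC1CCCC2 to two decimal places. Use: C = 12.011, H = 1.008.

138.25

Molecular formula: C10H18.
M = 10×12.011 + 18×1.008 = 138.25 g/mol.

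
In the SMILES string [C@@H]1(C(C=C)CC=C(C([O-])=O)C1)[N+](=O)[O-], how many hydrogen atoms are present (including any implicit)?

10

Hydrogens are implicit in SMILES; fill each atom to its normal valence:
  4 × C: 1 H each → 4
  3 × C: 2 H each → 6
  2 × C: no H
  2 × O: no H
  2 × O (charge -1): no H
  1 × N (charge +1): no H
  Total hydrogens = 10.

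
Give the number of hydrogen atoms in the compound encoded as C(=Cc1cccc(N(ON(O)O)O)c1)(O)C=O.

10

Hydrogens are implicit in SMILES; fill each atom to its normal valence:
  4 × C (aromatic): 1 H each → 4
  4 × O: 1 H each → 4
  2 × C: 1 H each → 2
  2 × C (aromatic): no H
  2 × N: no H
  2 × O: no H
  1 × C: no H
  Total hydrogens = 10.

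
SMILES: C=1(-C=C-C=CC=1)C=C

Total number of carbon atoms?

The symbol for carbon appears 8 times in the SMILES.

8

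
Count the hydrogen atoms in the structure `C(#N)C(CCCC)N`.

Hydrogens are implicit in SMILES; fill each atom to its normal valence:
  3 × C: 2 H each → 6
  1 × C: 3 H
  1 × C: 1 H
  1 × C: no H
  1 × N: 2 H
  1 × N: no H
  Total hydrogens = 12.

12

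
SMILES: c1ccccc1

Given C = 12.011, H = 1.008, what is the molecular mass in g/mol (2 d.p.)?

78.11

Molecular formula: C6H6.
M = 6×12.011 + 6×1.008 = 78.11 g/mol.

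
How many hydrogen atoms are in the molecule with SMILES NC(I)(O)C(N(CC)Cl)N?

11

Hydrogens are implicit in SMILES; fill each atom to its normal valence:
  2 × N: 2 H each → 4
  1 × C: 3 H
  1 × C: 2 H
  1 × C: 1 H
  1 × C: no H
  1 × Cl: no H
  1 × I: no H
  1 × N: no H
  1 × O: 1 H
  Total hydrogens = 11.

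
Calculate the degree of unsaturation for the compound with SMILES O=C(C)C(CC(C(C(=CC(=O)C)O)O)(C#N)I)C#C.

Molecular formula from the SMILES: C13H14INO4.
DoU = (2C + 2 + N − H − X)/2 = (2·13 + 2 + 1 − 14 − 1)/2 = 14/2 = 7.
(Structurally: 0 ring(s) + 7 π bond(s) = 7.)

7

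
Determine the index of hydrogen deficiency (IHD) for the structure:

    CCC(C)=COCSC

1

Molecular formula from the SMILES: C7H14OS.
DoU = (2C + 2 + N − H − X)/2 = (2·7 + 2 + 0 − 14 − 0)/2 = 2/2 = 1.
(Structurally: 0 ring(s) + 1 π bond(s) = 1.)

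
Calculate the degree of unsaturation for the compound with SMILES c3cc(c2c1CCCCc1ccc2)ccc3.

Molecular formula from the SMILES: C16H16.
DoU = (2C + 2 + N − H − X)/2 = (2·16 + 2 + 0 − 16 − 0)/2 = 18/2 = 9.
(Structurally: 3 ring(s) + 6 π bond(s) = 9.)

9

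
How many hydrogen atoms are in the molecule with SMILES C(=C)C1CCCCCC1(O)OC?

18

Hydrogens are implicit in SMILES; fill each atom to its normal valence:
  6 × C: 2 H each → 12
  2 × C: 1 H each → 2
  1 × C: 3 H
  1 × C: no H
  1 × O: 1 H
  1 × O: no H
  Total hydrogens = 18.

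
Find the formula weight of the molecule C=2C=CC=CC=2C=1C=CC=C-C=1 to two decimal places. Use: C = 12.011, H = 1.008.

154.21

Molecular formula: C12H10.
M = 12×12.011 + 10×1.008 = 154.21 g/mol.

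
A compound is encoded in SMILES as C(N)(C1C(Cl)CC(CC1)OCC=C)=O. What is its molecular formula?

C10H16ClNO2

Heavy atoms from the SMILES: 10 C, 1 Cl, 1 N, 2 O.
Implicit hydrogens by atom environment:
  5 × C: 2 H each → 10
  4 × C: 1 H each → 4
  2 × O: no H
  1 × C: no H
  1 × Cl: no H
  1 × N: 2 H
  Total hydrogens = 16.
Molecular formula: C10H16ClNO2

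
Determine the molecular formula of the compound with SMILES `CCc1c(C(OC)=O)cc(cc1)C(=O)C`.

Heavy atoms from the SMILES: 12 C, 3 O.
Implicit hydrogens by atom environment:
  3 × C: 3 H each → 9
  3 × C (aromatic): 1 H each → 3
  3 × C (aromatic): no H
  3 × O: no H
  2 × C: no H
  1 × C: 2 H
  Total hydrogens = 14.
Molecular formula: C12H14O3

C12H14O3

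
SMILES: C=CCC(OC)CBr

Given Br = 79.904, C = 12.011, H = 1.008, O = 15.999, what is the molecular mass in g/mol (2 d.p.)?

Molecular formula: C6H11BrO.
M = 1×79.904 + 6×12.011 + 11×1.008 + 1×15.999 = 179.06 g/mol.

179.06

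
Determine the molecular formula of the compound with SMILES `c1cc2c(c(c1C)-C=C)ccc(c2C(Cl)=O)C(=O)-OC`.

C16H13ClO3

Heavy atoms from the SMILES: 16 C, 1 Cl, 3 O.
Implicit hydrogens by atom environment:
  6 × C (aromatic): no H
  4 × C (aromatic): 1 H each → 4
  3 × O: no H
  2 × C: 3 H each → 6
  2 × C: no H
  1 × C: 2 H
  1 × C: 1 H
  1 × Cl: no H
  Total hydrogens = 13.
Molecular formula: C16H13ClO3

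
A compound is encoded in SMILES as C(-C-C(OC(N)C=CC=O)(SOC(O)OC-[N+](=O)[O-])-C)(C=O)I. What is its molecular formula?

Heavy atoms from the SMILES: 11 C, 1 I, 2 N, 8 O, 1 S.
Implicit hydrogens by atom environment:
  7 × C: 1 H each → 7
  6 × O: no H
  2 × C: 2 H each → 4
  1 × C: 3 H
  1 × C: no H
  1 × I: no H
  1 × N: 2 H
  1 × N (charge +1): no H
  1 × O: 1 H
  1 × O (charge -1): no H
  1 × S: no H
  Total hydrogens = 17.
Molecular formula: C11H17IN2O8S

C11H17IN2O8S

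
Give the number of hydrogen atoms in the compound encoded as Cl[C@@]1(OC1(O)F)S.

2

Hydrogens are implicit in SMILES; fill each atom to its normal valence:
  2 × C: no H
  1 × Cl: no H
  1 × F: no H
  1 × O: 1 H
  1 × O: no H
  1 × S: 1 H
  Total hydrogens = 2.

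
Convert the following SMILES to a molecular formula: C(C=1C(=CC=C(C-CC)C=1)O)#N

C10H11NO

Heavy atoms from the SMILES: 10 C, 1 N, 1 O.
Implicit hydrogens by atom environment:
  3 × C (aromatic): 1 H each → 3
  3 × C (aromatic): no H
  2 × C: 2 H each → 4
  1 × C: 3 H
  1 × C: no H
  1 × N: no H
  1 × O: 1 H
  Total hydrogens = 11.
Molecular formula: C10H11NO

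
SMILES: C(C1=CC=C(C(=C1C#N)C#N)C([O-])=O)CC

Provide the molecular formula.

Heavy atoms from the SMILES: 12 C, 2 N, 2 O.
Implicit hydrogens by atom environment:
  4 × C (aromatic): no H
  3 × C: no H
  2 × C: 2 H each → 4
  2 × C (aromatic): 1 H each → 2
  2 × N: no H
  1 × C: 3 H
  1 × O: no H
  1 × O (charge -1): no H
  Total hydrogens = 9.
Net charge -1.
Molecular formula: C12H9N2O2-

C12H9N2O2-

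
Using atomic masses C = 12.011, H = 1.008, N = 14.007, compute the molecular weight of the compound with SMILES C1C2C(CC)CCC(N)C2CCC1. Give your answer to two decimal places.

181.32

Molecular formula: C12H23N.
M = 12×12.011 + 23×1.008 + 1×14.007 = 181.32 g/mol.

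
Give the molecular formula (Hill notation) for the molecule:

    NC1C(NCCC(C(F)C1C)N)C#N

C9H17FN4

Heavy atoms from the SMILES: 9 C, 1 F, 4 N.
Implicit hydrogens by atom environment:
  5 × C: 1 H each → 5
  2 × C: 2 H each → 4
  2 × N: 2 H each → 4
  1 × C: 3 H
  1 × C: no H
  1 × F: no H
  1 × N: 1 H
  1 × N: no H
  Total hydrogens = 17.
Molecular formula: C9H17FN4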